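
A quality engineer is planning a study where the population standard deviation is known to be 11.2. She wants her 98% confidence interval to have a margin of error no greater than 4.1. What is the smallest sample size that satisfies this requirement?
n ≥ 41

For margin E ≤ 4.1:
n ≥ (z* · σ / E)²
n ≥ (2.326 · 11.2 / 4.1)²
n ≥ 40.37

Minimum n = 41 (rounding up)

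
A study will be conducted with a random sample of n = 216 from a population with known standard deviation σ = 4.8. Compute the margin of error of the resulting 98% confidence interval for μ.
Margin of error = 0.76

Margin of error = z* · σ/√n
= 2.326 · 4.8/√216
= 2.326 · 4.8/14.6969
= 0.76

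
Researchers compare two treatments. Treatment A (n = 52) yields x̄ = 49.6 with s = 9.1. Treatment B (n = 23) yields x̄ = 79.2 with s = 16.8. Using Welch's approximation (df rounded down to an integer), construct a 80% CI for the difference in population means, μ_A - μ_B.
(-34.49, -24.71)

Difference: x̄₁ - x̄₂ = -29.60
SE = √(s₁²/n₁ + s₂²/n₂) = √(9.1²/52 + 16.8²/23) = 3.7234
df = 27.88 → 27 (Welch–Satterthwaite, rounded down)
t* = 1.314

CI: -29.60 ± 1.314 · 3.7234 = -29.60 ± 4.89 = (-34.49, -24.71)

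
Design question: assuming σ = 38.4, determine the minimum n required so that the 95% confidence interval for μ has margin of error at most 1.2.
n ≥ 3934

For margin E ≤ 1.2:
n ≥ (z* · σ / E)²
n ≥ (1.960 · 38.4 / 1.2)²
n ≥ 3933.80

Minimum n = 3934 (rounding up)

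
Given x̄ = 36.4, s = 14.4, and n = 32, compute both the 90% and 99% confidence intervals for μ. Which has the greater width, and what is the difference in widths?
99% CI is wider by 5.34

df = 31
90% CI: t* = 1.696, (32.08, 40.72), width = 2 · t* · s/√n = 8.63
99% CI: t* = 2.744, (29.41, 43.39), width = 2 · t* · s/√n = 13.97

The 99% CI is wider by 13.97 - 8.63 = 5.34.
Higher confidence requires a wider interval.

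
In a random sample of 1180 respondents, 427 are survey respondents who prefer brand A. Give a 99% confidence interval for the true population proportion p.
(0.326, 0.398)

Proportion CI:
p̂ = 427/1180 = 0.36186
SE = √(p̂(1-p̂)/n) = √(0.36186 · 0.63814 / 1180) = 0.01399

z* = 2.576
Margin = z* · SE = 2.576 · 0.01399 = 0.0360

CI: 0.36186 ± 0.0360 = (0.326, 0.398)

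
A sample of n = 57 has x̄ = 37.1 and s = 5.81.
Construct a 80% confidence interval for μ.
(36.10, 38.10)

t-interval (σ unknown):
df = n - 1 = 56
t* = 1.297 for 80% confidence

Margin of error = t* · s/√n = 1.297 · 5.81/√57 = 1.00

CI: (36.10, 38.10)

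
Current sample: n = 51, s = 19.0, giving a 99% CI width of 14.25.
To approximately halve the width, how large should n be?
n ≈ 204

CI width ∝ 1/√n
To reduce width by factor 2, need √n to grow by 2 → need 2² = 4 times as many samples.

Current: n = 51, width = 14.25
New: n = 204, width ≈ 6.92

Width reduced by factor of 14.25/6.92 = 2.06.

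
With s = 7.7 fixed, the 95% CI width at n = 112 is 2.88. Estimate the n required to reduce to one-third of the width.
n ≈ 1008

CI width ∝ 1/√n
To reduce width by factor 3, need √n to grow by 3 → need 3² = 9 times as many samples.

Current: n = 112, width = 2.88
New: n = 1008, width ≈ 0.95

Width reduced by factor of 2.88/0.95 = 3.03.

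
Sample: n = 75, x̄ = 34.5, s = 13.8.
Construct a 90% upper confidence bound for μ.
μ ≤ 36.56

Upper bound (one-sided):
t* = 1.293 (one-sided for 90%)
Upper bound = x̄ + t* · s/√n = 34.5 + 1.293 · 13.8/√75 = 36.56

We are 90% confident that μ ≤ 36.56.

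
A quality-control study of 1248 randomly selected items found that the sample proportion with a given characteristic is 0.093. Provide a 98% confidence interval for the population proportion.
(0.074, 0.112)

Proportion CI:
SE = √(p̂(1-p̂)/n) = √(0.093 · 0.907 / 1248) = 0.00822

z* = 2.326
Margin = z* · SE = 2.326 · 0.00822 = 0.0191

CI: 0.093 ± 0.0191 = (0.074, 0.112)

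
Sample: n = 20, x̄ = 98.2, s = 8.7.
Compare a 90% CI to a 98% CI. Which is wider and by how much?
98% CI is wider by 3.15

df = 19
90% CI: t* = 1.729, (94.84, 101.56), width = 2 · t* · s/√n = 6.73
98% CI: t* = 2.539, (93.26, 103.14), width = 2 · t* · s/√n = 9.88

The 98% CI is wider by 9.88 - 6.73 = 3.15.
Higher confidence requires a wider interval.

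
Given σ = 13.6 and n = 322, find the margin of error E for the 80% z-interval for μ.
Margin of error = 0.97

Margin of error = z* · σ/√n
= 1.282 · 13.6/√322
= 1.282 · 13.6/17.9444
= 0.97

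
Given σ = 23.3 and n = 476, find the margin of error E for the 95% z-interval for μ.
Margin of error = 2.09

Margin of error = z* · σ/√n
= 1.960 · 23.3/√476
= 1.960 · 23.3/21.8174
= 2.09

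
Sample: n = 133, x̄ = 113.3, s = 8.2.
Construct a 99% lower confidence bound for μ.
μ ≥ 111.63

Lower bound (one-sided):
t* = 2.355 (one-sided for 99%)
Lower bound = x̄ - t* · s/√n = 113.3 - 2.355 · 8.2/√133 = 111.63

We are 99% confident that μ ≥ 111.63.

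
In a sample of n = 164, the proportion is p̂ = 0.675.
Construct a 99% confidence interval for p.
(0.581, 0.769)

Proportion CI:
SE = √(p̂(1-p̂)/n) = √(0.675 · 0.325 / 164) = 0.03657

z* = 2.576
Margin = z* · SE = 2.576 · 0.03657 = 0.0942

CI: 0.675 ± 0.0942 = (0.581, 0.769)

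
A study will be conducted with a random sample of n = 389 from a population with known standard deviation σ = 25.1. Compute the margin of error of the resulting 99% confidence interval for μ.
Margin of error = 3.28

Margin of error = z* · σ/√n
= 2.576 · 25.1/√389
= 2.576 · 25.1/19.7231
= 3.28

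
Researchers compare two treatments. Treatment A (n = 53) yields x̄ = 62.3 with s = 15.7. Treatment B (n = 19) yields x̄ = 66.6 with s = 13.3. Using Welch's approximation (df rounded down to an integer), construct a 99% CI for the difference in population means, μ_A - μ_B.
(-14.44, 5.84)

Difference: x̄₁ - x̄₂ = -4.30
SE = √(s₁²/n₁ + s₂²/n₂) = √(15.7²/53 + 13.3²/19) = 3.7364
df = 37.26 → 37 (Welch–Satterthwaite, rounded down)
t* = 2.715

CI: -4.30 ± 2.715 · 3.7364 = -4.30 ± 10.14 = (-14.44, 5.84)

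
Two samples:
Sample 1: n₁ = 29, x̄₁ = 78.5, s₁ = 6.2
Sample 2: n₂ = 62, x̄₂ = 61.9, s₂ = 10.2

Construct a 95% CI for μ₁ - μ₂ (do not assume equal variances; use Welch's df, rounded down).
(13.15, 20.05)

Difference: x̄₁ - x̄₂ = 16.60
SE = √(s₁²/n₁ + s₂²/n₂) = √(6.2²/29 + 10.2²/62) = 1.7331
df = 82.83 → 82 (Welch–Satterthwaite, rounded down)
t* = 1.989

CI: 16.60 ± 1.989 · 1.7331 = 16.60 ± 3.45 = (13.15, 20.05)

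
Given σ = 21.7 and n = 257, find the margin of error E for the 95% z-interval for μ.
Margin of error = 2.65

Margin of error = z* · σ/√n
= 1.960 · 21.7/√257
= 1.960 · 21.7/16.0312
= 2.65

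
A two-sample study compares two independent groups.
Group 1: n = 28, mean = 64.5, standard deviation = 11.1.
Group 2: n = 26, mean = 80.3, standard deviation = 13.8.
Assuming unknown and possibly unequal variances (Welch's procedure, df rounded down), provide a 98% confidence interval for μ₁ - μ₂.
(-24.04, -7.56)

Difference: x̄₁ - x̄₂ = -15.80
SE = √(s₁²/n₁ + s₂²/n₂) = √(11.1²/28 + 13.8²/26) = 3.4242
df = 48.02 → 48 (Welch–Satterthwaite, rounded down)
t* = 2.407

CI: -15.80 ± 2.407 · 3.4242 = -15.80 ± 8.24 = (-24.04, -7.56)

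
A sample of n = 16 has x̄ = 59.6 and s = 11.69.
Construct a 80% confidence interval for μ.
(55.68, 63.52)

t-interval (σ unknown):
df = n - 1 = 15
t* = 1.341 for 80% confidence

Margin of error = t* · s/√n = 1.341 · 11.69/√16 = 3.92

CI: (55.68, 63.52)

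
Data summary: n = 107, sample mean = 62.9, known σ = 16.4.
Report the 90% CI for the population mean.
(60.29, 65.51)

z-interval (σ known):
z* = 1.645 for 90% confidence

Margin of error = z* · σ/√n = 1.645 · 16.4/√107 = 2.61

CI: (62.9 - 2.61, 62.9 + 2.61) = (60.29, 65.51)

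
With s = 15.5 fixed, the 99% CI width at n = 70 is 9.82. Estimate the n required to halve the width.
n ≈ 280

CI width ∝ 1/√n
To reduce width by factor 2, need √n to grow by 2 → need 2² = 4 times as many samples.

Current: n = 70, width = 9.82
New: n = 280, width ≈ 4.81

Width reduced by factor of 9.82/4.81 = 2.04.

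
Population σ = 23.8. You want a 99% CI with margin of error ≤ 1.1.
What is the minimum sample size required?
n ≥ 3107

For margin E ≤ 1.1:
n ≥ (z* · σ / E)²
n ≥ (2.576 · 23.8 / 1.1)²
n ≥ 3106.42

Minimum n = 3107 (rounding up)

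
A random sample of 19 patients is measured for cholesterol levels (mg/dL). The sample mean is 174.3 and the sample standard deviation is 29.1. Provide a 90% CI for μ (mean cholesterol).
(162.72, 185.88)

t-interval (σ unknown):
df = n - 1 = 18
t* = 1.734 for 90% confidence

Margin of error = t* · s/√n = 1.734 · 29.1/√19 = 11.58

CI: (162.72, 185.88)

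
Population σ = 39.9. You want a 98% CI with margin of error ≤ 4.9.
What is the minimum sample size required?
n ≥ 359

For margin E ≤ 4.9:
n ≥ (z* · σ / E)²
n ≥ (2.326 · 39.9 / 4.9)²
n ≥ 358.73

Minimum n = 359 (rounding up)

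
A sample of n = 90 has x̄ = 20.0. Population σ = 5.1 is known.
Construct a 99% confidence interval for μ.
(18.62, 21.38)

z-interval (σ known):
z* = 2.576 for 99% confidence

Margin of error = z* · σ/√n = 2.576 · 5.1/√90 = 1.38

CI: (20.0 - 1.38, 20.0 + 1.38) = (18.62, 21.38)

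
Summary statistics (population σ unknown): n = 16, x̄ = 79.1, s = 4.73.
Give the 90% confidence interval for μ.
(77.03, 81.17)

t-interval (σ unknown):
df = n - 1 = 15
t* = 1.753 for 90% confidence

Margin of error = t* · s/√n = 1.753 · 4.73/√16 = 2.07

CI: (77.03, 81.17)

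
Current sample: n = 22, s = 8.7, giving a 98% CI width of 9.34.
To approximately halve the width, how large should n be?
n ≈ 88

CI width ∝ 1/√n
To reduce width by factor 2, need √n to grow by 2 → need 2² = 4 times as many samples.

Current: n = 22, width = 9.34
New: n = 88, width ≈ 4.40

Width reduced by factor of 9.34/4.40 = 2.12.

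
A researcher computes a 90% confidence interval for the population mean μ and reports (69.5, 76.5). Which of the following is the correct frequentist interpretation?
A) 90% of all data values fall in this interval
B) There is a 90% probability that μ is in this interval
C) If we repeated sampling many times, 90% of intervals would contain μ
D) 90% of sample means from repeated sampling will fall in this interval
C

A) Wrong — a CI is about the parameter μ, not individual data values.
B) Wrong — μ is fixed; the randomness lives in the interval, not in μ.
C) Correct — this is the frequentist long-run coverage interpretation.
D) Wrong — coverage applies to intervals containing μ, not to future x̄ values.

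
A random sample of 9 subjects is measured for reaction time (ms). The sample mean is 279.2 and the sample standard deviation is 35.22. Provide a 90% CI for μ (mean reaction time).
(257.36, 301.04)

t-interval (σ unknown):
df = n - 1 = 8
t* = 1.860 for 90% confidence

Margin of error = t* · s/√n = 1.860 · 35.22/√9 = 21.84

CI: (257.36, 301.04)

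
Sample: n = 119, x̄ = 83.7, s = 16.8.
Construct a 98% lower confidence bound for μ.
μ ≥ 80.50

Lower bound (one-sided):
t* = 2.077 (one-sided for 98%)
Lower bound = x̄ - t* · s/√n = 83.7 - 2.077 · 16.8/√119 = 80.50

We are 98% confident that μ ≥ 80.50.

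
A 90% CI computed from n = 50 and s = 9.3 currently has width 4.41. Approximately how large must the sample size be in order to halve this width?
n ≈ 200

CI width ∝ 1/√n
To reduce width by factor 2, need √n to grow by 2 → need 2² = 4 times as many samples.

Current: n = 50, width = 4.41
New: n = 200, width ≈ 2.17

Width reduced by factor of 4.41/2.17 = 2.03.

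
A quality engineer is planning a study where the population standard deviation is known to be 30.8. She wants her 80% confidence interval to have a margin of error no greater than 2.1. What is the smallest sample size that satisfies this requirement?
n ≥ 354

For margin E ≤ 2.1:
n ≥ (z* · σ / E)²
n ≥ (1.282 · 30.8 / 2.1)²
n ≥ 353.54

Minimum n = 354 (rounding up)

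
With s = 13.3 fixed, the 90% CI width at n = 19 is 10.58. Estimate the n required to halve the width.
n ≈ 76

CI width ∝ 1/√n
To reduce width by factor 2, need √n to grow by 2 → need 2² = 4 times as many samples.

Current: n = 19, width = 10.58
New: n = 76, width ≈ 5.08

Width reduced by factor of 10.58/5.08 = 2.08.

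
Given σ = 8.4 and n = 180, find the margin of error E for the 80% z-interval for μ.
Margin of error = 0.80

Margin of error = z* · σ/√n
= 1.282 · 8.4/√180
= 1.282 · 8.4/13.4164
= 0.80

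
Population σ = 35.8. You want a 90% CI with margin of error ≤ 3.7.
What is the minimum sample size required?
n ≥ 254

For margin E ≤ 3.7:
n ≥ (z* · σ / E)²
n ≥ (1.645 · 35.8 / 3.7)²
n ≥ 253.33

Minimum n = 254 (rounding up)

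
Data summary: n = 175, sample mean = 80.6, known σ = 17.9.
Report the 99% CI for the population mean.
(77.11, 84.09)

z-interval (σ known):
z* = 2.576 for 99% confidence

Margin of error = z* · σ/√n = 2.576 · 17.9/√175 = 3.49

CI: (80.6 - 3.49, 80.6 + 3.49) = (77.11, 84.09)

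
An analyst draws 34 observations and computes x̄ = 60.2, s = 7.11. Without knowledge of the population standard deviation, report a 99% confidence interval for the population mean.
(56.87, 63.53)

t-interval (σ unknown):
df = n - 1 = 33
t* = 2.733 for 99% confidence

Margin of error = t* · s/√n = 2.733 · 7.11/√34 = 3.33

CI: (56.87, 63.53)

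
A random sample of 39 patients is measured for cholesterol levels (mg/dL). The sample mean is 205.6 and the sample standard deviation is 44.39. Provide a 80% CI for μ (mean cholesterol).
(196.33, 214.87)

t-interval (σ unknown):
df = n - 1 = 38
t* = 1.304 for 80% confidence

Margin of error = t* · s/√n = 1.304 · 44.39/√39 = 9.27

CI: (196.33, 214.87)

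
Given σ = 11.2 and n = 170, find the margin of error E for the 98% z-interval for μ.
Margin of error = 2.00

Margin of error = z* · σ/√n
= 2.326 · 11.2/√170
= 2.326 · 11.2/13.0384
= 2.00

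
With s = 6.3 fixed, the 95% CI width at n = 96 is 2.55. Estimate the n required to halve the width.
n ≈ 384

CI width ∝ 1/√n
To reduce width by factor 2, need √n to grow by 2 → need 2² = 4 times as many samples.

Current: n = 96, width = 2.55
New: n = 384, width ≈ 1.26

Width reduced by factor of 2.55/1.26 = 2.02.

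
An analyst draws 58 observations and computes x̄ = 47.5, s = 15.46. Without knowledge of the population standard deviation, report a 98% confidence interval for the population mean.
(42.64, 52.36)

t-interval (σ unknown):
df = n - 1 = 57
t* = 2.394 for 98% confidence

Margin of error = t* · s/√n = 2.394 · 15.46/√58 = 4.86

CI: (42.64, 52.36)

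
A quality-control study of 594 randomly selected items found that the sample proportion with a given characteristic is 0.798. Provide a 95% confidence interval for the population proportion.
(0.766, 0.830)

Proportion CI:
SE = √(p̂(1-p̂)/n) = √(0.798 · 0.202 / 594) = 0.01647

z* = 1.960
Margin = z* · SE = 1.960 · 0.01647 = 0.0323

CI: 0.798 ± 0.0323 = (0.766, 0.830)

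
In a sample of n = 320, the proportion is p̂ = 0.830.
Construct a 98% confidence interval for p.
(0.781, 0.879)

Proportion CI:
SE = √(p̂(1-p̂)/n) = √(0.830 · 0.170 / 320) = 0.02100

z* = 2.326
Margin = z* · SE = 2.326 · 0.02100 = 0.0488

CI: 0.830 ± 0.0488 = (0.781, 0.879)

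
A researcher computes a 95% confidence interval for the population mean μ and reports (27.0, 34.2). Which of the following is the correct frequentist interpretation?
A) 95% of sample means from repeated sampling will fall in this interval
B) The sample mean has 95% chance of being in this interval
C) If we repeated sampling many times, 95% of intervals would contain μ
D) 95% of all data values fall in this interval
C

A) Wrong — coverage applies to intervals containing μ, not to future x̄ values.
B) Wrong — x̄ is observed and sits in the interval by construction.
C) Correct — this is the frequentist long-run coverage interpretation.
D) Wrong — a CI is about the parameter μ, not individual data values.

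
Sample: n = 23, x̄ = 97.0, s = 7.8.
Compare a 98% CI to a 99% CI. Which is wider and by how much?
99% CI is wider by 1.01

df = 22
98% CI: t* = 2.508, (92.92, 101.08), width = 2 · t* · s/√n = 8.16
99% CI: t* = 2.819, (92.42, 101.58), width = 2 · t* · s/√n = 9.17

The 99% CI is wider by 9.17 - 8.16 = 1.01.
Higher confidence requires a wider interval.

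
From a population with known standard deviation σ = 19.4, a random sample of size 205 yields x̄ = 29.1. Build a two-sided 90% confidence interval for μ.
(26.87, 31.33)

z-interval (σ known):
z* = 1.645 for 90% confidence

Margin of error = z* · σ/√n = 1.645 · 19.4/√205 = 2.23

CI: (29.1 - 2.23, 29.1 + 2.23) = (26.87, 31.33)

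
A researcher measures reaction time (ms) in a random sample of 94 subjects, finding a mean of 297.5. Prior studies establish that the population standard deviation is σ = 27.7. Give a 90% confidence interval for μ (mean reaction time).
(292.80, 302.20)

z-interval (σ known):
z* = 1.645 for 90% confidence

Margin of error = z* · σ/√n = 1.645 · 27.7/√94 = 4.70

CI: (297.5 - 4.70, 297.5 + 4.70) = (292.80, 302.20)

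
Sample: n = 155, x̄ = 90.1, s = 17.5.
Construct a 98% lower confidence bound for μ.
μ ≥ 87.19

Lower bound (one-sided):
t* = 2.071 (one-sided for 98%)
Lower bound = x̄ - t* · s/√n = 90.1 - 2.071 · 17.5/√155 = 87.19

We are 98% confident that μ ≥ 87.19.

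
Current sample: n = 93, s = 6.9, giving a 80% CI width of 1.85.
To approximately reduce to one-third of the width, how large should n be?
n ≈ 837

CI width ∝ 1/√n
To reduce width by factor 3, need √n to grow by 3 → need 3² = 9 times as many samples.

Current: n = 93, width = 1.85
New: n = 837, width ≈ 0.61

Width reduced by factor of 1.85/0.61 = 3.03.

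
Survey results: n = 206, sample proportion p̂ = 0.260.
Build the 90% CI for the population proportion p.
(0.210, 0.310)

Proportion CI:
SE = √(p̂(1-p̂)/n) = √(0.260 · 0.740 / 206) = 0.03056

z* = 1.645
Margin = z* · SE = 1.645 · 0.03056 = 0.0503

CI: 0.260 ± 0.0503 = (0.210, 0.310)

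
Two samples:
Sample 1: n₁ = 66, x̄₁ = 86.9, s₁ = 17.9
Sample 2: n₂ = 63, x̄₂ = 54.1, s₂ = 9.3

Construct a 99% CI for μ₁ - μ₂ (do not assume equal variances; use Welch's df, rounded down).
(26.24, 39.36)

Difference: x̄₁ - x̄₂ = 32.80
SE = √(s₁²/n₁ + s₂²/n₂) = √(17.9²/66 + 9.3²/63) = 2.4955
df = 98.69 → 98 (Welch–Satterthwaite, rounded down)
t* = 2.627

CI: 32.80 ± 2.627 · 2.4955 = 32.80 ± 6.56 = (26.24, 39.36)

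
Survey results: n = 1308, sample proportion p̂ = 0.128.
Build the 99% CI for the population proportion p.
(0.104, 0.152)

Proportion CI:
SE = √(p̂(1-p̂)/n) = √(0.128 · 0.872 / 1308) = 0.00924

z* = 2.576
Margin = z* · SE = 2.576 · 0.00924 = 0.0238

CI: 0.128 ± 0.0238 = (0.104, 0.152)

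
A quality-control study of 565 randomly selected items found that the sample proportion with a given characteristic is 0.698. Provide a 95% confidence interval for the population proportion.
(0.660, 0.736)

Proportion CI:
SE = √(p̂(1-p̂)/n) = √(0.698 · 0.302 / 565) = 0.01932

z* = 1.960
Margin = z* · SE = 1.960 · 0.01932 = 0.0379

CI: 0.698 ± 0.0379 = (0.660, 0.736)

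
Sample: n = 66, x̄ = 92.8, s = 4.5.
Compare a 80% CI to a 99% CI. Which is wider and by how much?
99% CI is wider by 1.51

df = 65
80% CI: t* = 1.295, (92.08, 93.52), width = 2 · t* · s/√n = 1.43
99% CI: t* = 2.654, (91.33, 94.27), width = 2 · t* · s/√n = 2.94

The 99% CI is wider by 2.94 - 1.43 = 1.51.
Higher confidence requires a wider interval.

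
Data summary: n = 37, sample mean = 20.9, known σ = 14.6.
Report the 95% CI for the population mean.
(16.20, 25.60)

z-interval (σ known):
z* = 1.960 for 95% confidence

Margin of error = z* · σ/√n = 1.960 · 14.6/√37 = 4.70

CI: (20.9 - 4.70, 20.9 + 4.70) = (16.20, 25.60)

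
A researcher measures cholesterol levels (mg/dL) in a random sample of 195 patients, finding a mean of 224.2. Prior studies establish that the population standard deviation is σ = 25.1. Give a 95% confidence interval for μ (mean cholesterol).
(220.68, 227.72)

z-interval (σ known):
z* = 1.960 for 95% confidence

Margin of error = z* · σ/√n = 1.960 · 25.1/√195 = 3.52

CI: (224.2 - 3.52, 224.2 + 3.52) = (220.68, 227.72)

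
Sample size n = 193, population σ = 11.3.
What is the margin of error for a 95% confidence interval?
Margin of error = 1.59

Margin of error = z* · σ/√n
= 1.960 · 11.3/√193
= 1.960 · 11.3/13.8924
= 1.59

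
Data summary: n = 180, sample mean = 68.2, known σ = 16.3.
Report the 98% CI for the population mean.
(65.37, 71.03)

z-interval (σ known):
z* = 2.326 for 98% confidence

Margin of error = z* · σ/√n = 2.326 · 16.3/√180 = 2.83

CI: (68.2 - 2.83, 68.2 + 2.83) = (65.37, 71.03)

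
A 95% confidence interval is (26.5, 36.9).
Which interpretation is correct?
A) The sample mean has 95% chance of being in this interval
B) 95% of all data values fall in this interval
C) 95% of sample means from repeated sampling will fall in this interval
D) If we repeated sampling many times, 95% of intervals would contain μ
D

A) Wrong — x̄ is observed and sits in the interval by construction.
B) Wrong — a CI is about the parameter μ, not individual data values.
C) Wrong — coverage applies to intervals containing μ, not to future x̄ values.
D) Correct — this is the frequentist long-run coverage interpretation.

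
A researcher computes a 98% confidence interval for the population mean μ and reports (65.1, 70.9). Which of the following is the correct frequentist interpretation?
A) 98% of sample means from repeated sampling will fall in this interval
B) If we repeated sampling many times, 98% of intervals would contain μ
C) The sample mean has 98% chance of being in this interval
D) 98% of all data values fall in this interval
B

A) Wrong — coverage applies to intervals containing μ, not to future x̄ values.
B) Correct — this is the frequentist long-run coverage interpretation.
C) Wrong — x̄ is observed and sits in the interval by construction.
D) Wrong — a CI is about the parameter μ, not individual data values.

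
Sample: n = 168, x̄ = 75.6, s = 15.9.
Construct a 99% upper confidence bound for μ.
μ ≤ 78.48

Upper bound (one-sided):
t* = 2.349 (one-sided for 99%)
Upper bound = x̄ + t* · s/√n = 75.6 + 2.349 · 15.9/√168 = 78.48

We are 99% confident that μ ≤ 78.48.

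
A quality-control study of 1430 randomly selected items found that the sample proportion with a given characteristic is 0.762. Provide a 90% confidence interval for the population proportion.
(0.743, 0.781)

Proportion CI:
SE = √(p̂(1-p̂)/n) = √(0.762 · 0.238 / 1430) = 0.01126

z* = 1.645
Margin = z* · SE = 1.645 · 0.01126 = 0.0185

CI: 0.762 ± 0.0185 = (0.743, 0.781)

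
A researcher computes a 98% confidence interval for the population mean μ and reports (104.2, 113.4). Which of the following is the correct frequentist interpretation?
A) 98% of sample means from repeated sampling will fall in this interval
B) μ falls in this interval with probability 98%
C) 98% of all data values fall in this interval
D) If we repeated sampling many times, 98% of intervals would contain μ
D

A) Wrong — coverage applies to intervals containing μ, not to future x̄ values.
B) Wrong — μ is fixed; the randomness lives in the interval, not in μ.
C) Wrong — a CI is about the parameter μ, not individual data values.
D) Correct — this is the frequentist long-run coverage interpretation.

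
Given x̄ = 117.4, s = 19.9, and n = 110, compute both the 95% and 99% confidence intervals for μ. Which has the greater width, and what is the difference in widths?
99% CI is wider by 2.43

df = 109
95% CI: t* = 1.982, (113.64, 121.16), width = 2 · t* · s/√n = 7.52
99% CI: t* = 2.622, (112.43, 122.37), width = 2 · t* · s/√n = 9.95

The 99% CI is wider by 9.95 - 7.52 = 2.43.
Higher confidence requires a wider interval.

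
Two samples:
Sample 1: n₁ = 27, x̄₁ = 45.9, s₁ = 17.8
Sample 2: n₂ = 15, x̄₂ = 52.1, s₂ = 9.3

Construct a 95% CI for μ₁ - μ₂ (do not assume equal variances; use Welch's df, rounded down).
(-14.66, 2.26)

Difference: x̄₁ - x̄₂ = -6.20
SE = √(s₁²/n₁ + s₂²/n₂) = √(17.8²/27 + 9.3²/15) = 4.1834
df = 39.93 → 39 (Welch–Satterthwaite, rounded down)
t* = 2.023

CI: -6.20 ± 2.023 · 4.1834 = -6.20 ± 8.46 = (-14.66, 2.26)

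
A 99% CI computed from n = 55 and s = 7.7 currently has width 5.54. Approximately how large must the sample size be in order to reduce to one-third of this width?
n ≈ 495

CI width ∝ 1/√n
To reduce width by factor 3, need √n to grow by 3 → need 3² = 9 times as many samples.

Current: n = 55, width = 5.54
New: n = 495, width ≈ 1.79

Width reduced by factor of 5.54/1.79 = 3.09.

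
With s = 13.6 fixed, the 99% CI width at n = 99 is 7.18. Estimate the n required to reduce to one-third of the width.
n ≈ 891

CI width ∝ 1/√n
To reduce width by factor 3, need √n to grow by 3 → need 3² = 9 times as many samples.

Current: n = 99, width = 7.18
New: n = 891, width ≈ 2.35

Width reduced by factor of 7.18/2.35 = 3.06.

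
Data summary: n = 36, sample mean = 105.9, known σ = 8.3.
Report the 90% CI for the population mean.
(103.62, 108.18)

z-interval (σ known):
z* = 1.645 for 90% confidence

Margin of error = z* · σ/√n = 1.645 · 8.3/√36 = 2.28

CI: (105.9 - 2.28, 105.9 + 2.28) = (103.62, 108.18)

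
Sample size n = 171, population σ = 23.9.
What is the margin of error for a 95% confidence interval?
Margin of error = 3.58

Margin of error = z* · σ/√n
= 1.960 · 23.9/√171
= 1.960 · 23.9/13.0767
= 3.58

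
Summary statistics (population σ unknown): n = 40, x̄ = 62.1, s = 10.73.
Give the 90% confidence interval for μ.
(59.24, 64.96)

t-interval (σ unknown):
df = n - 1 = 39
t* = 1.685 for 90% confidence

Margin of error = t* · s/√n = 1.685 · 10.73/√40 = 2.86

CI: (59.24, 64.96)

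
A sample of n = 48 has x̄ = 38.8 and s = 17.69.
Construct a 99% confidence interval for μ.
(31.94, 45.66)

t-interval (σ unknown):
df = n - 1 = 47
t* = 2.685 for 99% confidence

Margin of error = t* · s/√n = 2.685 · 17.69/√48 = 6.86

CI: (31.94, 45.66)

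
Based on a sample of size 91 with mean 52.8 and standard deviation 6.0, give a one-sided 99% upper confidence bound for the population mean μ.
μ ≤ 54.29

Upper bound (one-sided):
t* = 2.368 (one-sided for 99%)
Upper bound = x̄ + t* · s/√n = 52.8 + 2.368 · 6.0/√91 = 54.29

We are 99% confident that μ ≤ 54.29.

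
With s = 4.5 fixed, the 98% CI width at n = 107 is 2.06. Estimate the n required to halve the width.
n ≈ 428

CI width ∝ 1/√n
To reduce width by factor 2, need √n to grow by 2 → need 2² = 4 times as many samples.

Current: n = 107, width = 2.06
New: n = 428, width ≈ 1.02

Width reduced by factor of 2.06/1.02 = 2.02.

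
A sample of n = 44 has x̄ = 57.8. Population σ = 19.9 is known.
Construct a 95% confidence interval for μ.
(51.92, 63.68)

z-interval (σ known):
z* = 1.960 for 95% confidence

Margin of error = z* · σ/√n = 1.960 · 19.9/√44 = 5.88

CI: (57.8 - 5.88, 57.8 + 5.88) = (51.92, 63.68)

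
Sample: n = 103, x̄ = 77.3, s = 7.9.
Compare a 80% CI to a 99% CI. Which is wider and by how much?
99% CI is wider by 2.08

df = 102
80% CI: t* = 1.290, (76.30, 78.30), width = 2 · t* · s/√n = 2.01
99% CI: t* = 2.625, (75.26, 79.34), width = 2 · t* · s/√n = 4.09

The 99% CI is wider by 4.09 - 2.01 = 2.08.
Higher confidence requires a wider interval.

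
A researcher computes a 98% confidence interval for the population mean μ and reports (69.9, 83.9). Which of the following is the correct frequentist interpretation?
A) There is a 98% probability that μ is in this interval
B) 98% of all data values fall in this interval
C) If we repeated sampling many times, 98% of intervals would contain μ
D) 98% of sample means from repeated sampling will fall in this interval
C

A) Wrong — μ is fixed; the randomness lives in the interval, not in μ.
B) Wrong — a CI is about the parameter μ, not individual data values.
C) Correct — this is the frequentist long-run coverage interpretation.
D) Wrong — coverage applies to intervals containing μ, not to future x̄ values.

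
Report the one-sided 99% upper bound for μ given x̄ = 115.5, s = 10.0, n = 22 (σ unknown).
μ ≤ 120.87

Upper bound (one-sided):
t* = 2.518 (one-sided for 99%)
Upper bound = x̄ + t* · s/√n = 115.5 + 2.518 · 10.0/√22 = 120.87

We are 99% confident that μ ≤ 120.87.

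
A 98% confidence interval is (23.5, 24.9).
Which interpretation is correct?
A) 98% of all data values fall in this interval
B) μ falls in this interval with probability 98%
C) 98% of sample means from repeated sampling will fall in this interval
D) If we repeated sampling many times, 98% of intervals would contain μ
D

A) Wrong — a CI is about the parameter μ, not individual data values.
B) Wrong — μ is fixed; the randomness lives in the interval, not in μ.
C) Wrong — coverage applies to intervals containing μ, not to future x̄ values.
D) Correct — this is the frequentist long-run coverage interpretation.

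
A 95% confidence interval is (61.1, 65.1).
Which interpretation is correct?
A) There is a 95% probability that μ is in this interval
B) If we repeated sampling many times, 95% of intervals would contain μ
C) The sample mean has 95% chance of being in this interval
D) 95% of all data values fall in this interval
B

A) Wrong — μ is fixed; the randomness lives in the interval, not in μ.
B) Correct — this is the frequentist long-run coverage interpretation.
C) Wrong — x̄ is observed and sits in the interval by construction.
D) Wrong — a CI is about the parameter μ, not individual data values.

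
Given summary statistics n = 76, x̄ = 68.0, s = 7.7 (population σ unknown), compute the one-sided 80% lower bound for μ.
μ ≥ 67.25

Lower bound (one-sided):
t* = 0.846 (one-sided for 80%)
Lower bound = x̄ - t* · s/√n = 68.0 - 0.846 · 7.7/√76 = 67.25

We are 80% confident that μ ≥ 67.25.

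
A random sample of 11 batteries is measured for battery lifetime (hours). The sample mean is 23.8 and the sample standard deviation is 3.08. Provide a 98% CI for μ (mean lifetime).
(21.23, 26.37)

t-interval (σ unknown):
df = n - 1 = 10
t* = 2.764 for 98% confidence

Margin of error = t* · s/√n = 2.764 · 3.08/√11 = 2.57

CI: (21.23, 26.37)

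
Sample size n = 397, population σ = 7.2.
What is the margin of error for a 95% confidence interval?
Margin of error = 0.71

Margin of error = z* · σ/√n
= 1.960 · 7.2/√397
= 1.960 · 7.2/19.9249
= 0.71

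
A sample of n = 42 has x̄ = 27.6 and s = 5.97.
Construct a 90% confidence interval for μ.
(26.05, 29.15)

t-interval (σ unknown):
df = n - 1 = 41
t* = 1.683 for 90% confidence

Margin of error = t* · s/√n = 1.683 · 5.97/√42 = 1.55

CI: (26.05, 29.15)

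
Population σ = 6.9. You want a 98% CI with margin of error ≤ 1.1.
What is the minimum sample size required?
n ≥ 213

For margin E ≤ 1.1:
n ≥ (z* · σ / E)²
n ≥ (2.326 · 6.9 / 1.1)²
n ≥ 212.88

Minimum n = 213 (rounding up)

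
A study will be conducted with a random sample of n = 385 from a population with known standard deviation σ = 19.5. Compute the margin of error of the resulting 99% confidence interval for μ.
Margin of error = 2.56

Margin of error = z* · σ/√n
= 2.576 · 19.5/√385
= 2.576 · 19.5/19.6214
= 2.56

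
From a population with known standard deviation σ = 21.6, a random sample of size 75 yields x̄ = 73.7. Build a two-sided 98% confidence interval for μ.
(67.90, 79.50)

z-interval (σ known):
z* = 2.326 for 98% confidence

Margin of error = z* · σ/√n = 2.326 · 21.6/√75 = 5.80

CI: (73.7 - 5.80, 73.7 + 5.80) = (67.90, 79.50)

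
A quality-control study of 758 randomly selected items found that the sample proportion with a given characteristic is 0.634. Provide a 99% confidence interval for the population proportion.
(0.589, 0.679)

Proportion CI:
SE = √(p̂(1-p̂)/n) = √(0.634 · 0.366 / 758) = 0.01750

z* = 2.576
Margin = z* · SE = 2.576 · 0.01750 = 0.0451

CI: 0.634 ± 0.0451 = (0.589, 0.679)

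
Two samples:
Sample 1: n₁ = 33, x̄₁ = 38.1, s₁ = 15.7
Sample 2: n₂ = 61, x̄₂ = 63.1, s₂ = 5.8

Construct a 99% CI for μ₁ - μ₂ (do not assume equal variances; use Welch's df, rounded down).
(-32.70, -17.30)

Difference: x̄₁ - x̄₂ = -25.00
SE = √(s₁²/n₁ + s₂²/n₂) = √(15.7²/33 + 5.8²/61) = 2.8321
df = 36.79 → 36 (Welch–Satterthwaite, rounded down)
t* = 2.719

CI: -25.00 ± 2.719 · 2.8321 = -25.00 ± 7.70 = (-32.70, -17.30)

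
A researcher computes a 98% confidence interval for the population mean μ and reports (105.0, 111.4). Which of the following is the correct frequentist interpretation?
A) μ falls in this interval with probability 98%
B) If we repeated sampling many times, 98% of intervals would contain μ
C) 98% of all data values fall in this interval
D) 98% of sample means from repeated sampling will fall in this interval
B

A) Wrong — μ is fixed; the randomness lives in the interval, not in μ.
B) Correct — this is the frequentist long-run coverage interpretation.
C) Wrong — a CI is about the parameter μ, not individual data values.
D) Wrong — coverage applies to intervals containing μ, not to future x̄ values.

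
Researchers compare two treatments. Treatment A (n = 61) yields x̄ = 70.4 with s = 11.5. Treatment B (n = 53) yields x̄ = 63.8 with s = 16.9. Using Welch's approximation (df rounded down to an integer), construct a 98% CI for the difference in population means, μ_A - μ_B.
(0.09, 13.11)

Difference: x̄₁ - x̄₂ = 6.60
SE = √(s₁²/n₁ + s₂²/n₂) = √(11.5²/61 + 16.9²/53) = 2.7490
df = 89.68 → 89 (Welch–Satterthwaite, rounded down)
t* = 2.369

CI: 6.60 ± 2.369 · 2.7490 = 6.60 ± 6.51 = (0.09, 13.11)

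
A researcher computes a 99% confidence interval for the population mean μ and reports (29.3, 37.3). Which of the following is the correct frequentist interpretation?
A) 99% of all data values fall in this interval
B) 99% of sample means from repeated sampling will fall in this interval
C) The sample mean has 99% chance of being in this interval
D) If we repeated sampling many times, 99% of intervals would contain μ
D

A) Wrong — a CI is about the parameter μ, not individual data values.
B) Wrong — coverage applies to intervals containing μ, not to future x̄ values.
C) Wrong — x̄ is observed and sits in the interval by construction.
D) Correct — this is the frequentist long-run coverage interpretation.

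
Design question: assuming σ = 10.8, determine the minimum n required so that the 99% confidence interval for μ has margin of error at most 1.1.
n ≥ 640

For margin E ≤ 1.1:
n ≥ (z* · σ / E)²
n ≥ (2.576 · 10.8 / 1.1)²
n ≥ 639.67

Minimum n = 640 (rounding up)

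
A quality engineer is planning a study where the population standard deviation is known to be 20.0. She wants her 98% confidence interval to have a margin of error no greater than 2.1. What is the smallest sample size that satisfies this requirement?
n ≥ 491

For margin E ≤ 2.1:
n ≥ (z* · σ / E)²
n ≥ (2.326 · 20.0 / 2.1)²
n ≥ 490.73

Minimum n = 491 (rounding up)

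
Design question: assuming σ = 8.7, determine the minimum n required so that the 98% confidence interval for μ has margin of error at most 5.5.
n ≥ 14

For margin E ≤ 5.5:
n ≥ (z* · σ / E)²
n ≥ (2.326 · 8.7 / 5.5)²
n ≥ 13.54

Minimum n = 14 (rounding up)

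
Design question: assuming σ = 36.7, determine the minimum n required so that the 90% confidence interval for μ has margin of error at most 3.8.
n ≥ 253

For margin E ≤ 3.8:
n ≥ (z* · σ / E)²
n ≥ (1.645 · 36.7 / 3.8)²
n ≥ 252.40

Minimum n = 253 (rounding up)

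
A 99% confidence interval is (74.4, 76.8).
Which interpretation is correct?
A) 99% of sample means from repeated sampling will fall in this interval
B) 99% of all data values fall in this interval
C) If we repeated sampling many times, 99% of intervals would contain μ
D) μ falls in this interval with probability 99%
C

A) Wrong — coverage applies to intervals containing μ, not to future x̄ values.
B) Wrong — a CI is about the parameter μ, not individual data values.
C) Correct — this is the frequentist long-run coverage interpretation.
D) Wrong — μ is fixed; the randomness lives in the interval, not in μ.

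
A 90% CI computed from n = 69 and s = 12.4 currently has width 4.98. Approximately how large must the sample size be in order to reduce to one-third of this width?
n ≈ 621

CI width ∝ 1/√n
To reduce width by factor 3, need √n to grow by 3 → need 3² = 9 times as many samples.

Current: n = 69, width = 4.98
New: n = 621, width ≈ 1.64

Width reduced by factor of 4.98/1.64 = 3.04.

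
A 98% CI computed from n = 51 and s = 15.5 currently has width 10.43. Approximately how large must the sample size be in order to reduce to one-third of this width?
n ≈ 459

CI width ∝ 1/√n
To reduce width by factor 3, need √n to grow by 3 → need 3² = 9 times as many samples.

Current: n = 51, width = 10.43
New: n = 459, width ≈ 3.38

Width reduced by factor of 10.43/3.38 = 3.09.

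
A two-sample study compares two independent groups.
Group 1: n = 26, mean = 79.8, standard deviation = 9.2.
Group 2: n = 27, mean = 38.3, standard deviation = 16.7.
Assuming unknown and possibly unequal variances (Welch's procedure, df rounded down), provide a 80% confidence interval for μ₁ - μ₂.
(36.70, 46.30)

Difference: x̄₁ - x̄₂ = 41.50
SE = √(s₁²/n₁ + s₂²/n₂) = √(9.2²/26 + 16.7²/27) = 3.6857
df = 40.76 → 40 (Welch–Satterthwaite, rounded down)
t* = 1.303

CI: 41.50 ± 1.303 · 3.6857 = 41.50 ± 4.80 = (36.70, 46.30)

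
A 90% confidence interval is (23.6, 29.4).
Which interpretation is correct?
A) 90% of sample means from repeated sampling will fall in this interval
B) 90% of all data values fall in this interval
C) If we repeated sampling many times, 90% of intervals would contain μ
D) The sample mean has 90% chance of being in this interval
C

A) Wrong — coverage applies to intervals containing μ, not to future x̄ values.
B) Wrong — a CI is about the parameter μ, not individual data values.
C) Correct — this is the frequentist long-run coverage interpretation.
D) Wrong — x̄ is observed and sits in the interval by construction.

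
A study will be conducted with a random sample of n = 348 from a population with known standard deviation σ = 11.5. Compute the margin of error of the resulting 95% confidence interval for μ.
Margin of error = 1.21

Margin of error = z* · σ/√n
= 1.960 · 11.5/√348
= 1.960 · 11.5/18.6548
= 1.21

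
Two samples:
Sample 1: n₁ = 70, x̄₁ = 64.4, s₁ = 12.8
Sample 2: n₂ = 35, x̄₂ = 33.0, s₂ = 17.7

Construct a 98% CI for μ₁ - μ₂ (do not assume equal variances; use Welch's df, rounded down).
(23.34, 39.46)

Difference: x̄₁ - x̄₂ = 31.40
SE = √(s₁²/n₁ + s₂²/n₂) = √(12.8²/70 + 17.7²/35) = 3.3603
df = 52.34 → 52 (Welch–Satterthwaite, rounded down)
t* = 2.400

CI: 31.40 ± 2.400 · 3.3603 = 31.40 ± 8.06 = (23.34, 39.46)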